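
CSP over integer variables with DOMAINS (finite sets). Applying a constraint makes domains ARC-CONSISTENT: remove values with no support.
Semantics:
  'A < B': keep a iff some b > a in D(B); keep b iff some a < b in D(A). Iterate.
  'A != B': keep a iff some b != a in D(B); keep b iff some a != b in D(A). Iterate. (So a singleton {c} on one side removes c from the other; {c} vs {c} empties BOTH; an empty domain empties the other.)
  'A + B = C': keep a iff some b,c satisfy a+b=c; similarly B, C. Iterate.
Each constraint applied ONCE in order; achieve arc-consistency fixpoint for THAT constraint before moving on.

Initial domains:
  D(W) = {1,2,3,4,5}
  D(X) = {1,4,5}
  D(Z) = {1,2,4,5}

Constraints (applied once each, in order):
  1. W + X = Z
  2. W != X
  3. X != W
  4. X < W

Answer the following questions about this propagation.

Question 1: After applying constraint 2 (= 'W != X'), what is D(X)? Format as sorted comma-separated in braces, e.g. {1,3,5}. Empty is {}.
Answer: {1,4}

Derivation:
Constraint 1 (W + X = Z) on D(W)={1,2,3,4,5} D(X)={1,4,5} D(Z)={1,2,4,5}: W {1,2,3,4,5}->{1,3,4}; X {1,4,5}->{1,4}; Z {1,2,4,5}->{2,4,5}
Constraint 2 (W != X) on D(W)={1,3,4} D(X)={1,4}: no change
So after constraint 2: D(X) = {1,4}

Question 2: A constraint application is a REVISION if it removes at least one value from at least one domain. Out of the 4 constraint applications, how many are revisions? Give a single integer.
Answer: 2

Derivation:
Constraint 1 (W + X = Z) on D(W)={1,2,3,4,5} D(X)={1,4,5} D(Z)={1,2,4,5}: W {1,2,3,4,5}->{1,3,4}; X {1,4,5}->{1,4}; Z {1,2,4,5}->{2,4,5} => REVISION
Constraint 2 (W != X) on D(W)={1,3,4} D(X)={1,4}: no change => not a revision
Constraint 3 (X != W) on D(X)={1,4} D(W)={1,3,4}: no change => not a revision
Constraint 4 (X < W) on D(X)={1,4} D(W)={1,3,4}: X {1,4}->{1}; W {1,3,4}->{3,4} => REVISION
Total revisions = 2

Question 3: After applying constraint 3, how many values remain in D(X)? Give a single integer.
Constraint 1 (W + X = Z) on D(W)={1,2,3,4,5} D(X)={1,4,5} D(Z)={1,2,4,5}: W {1,2,3,4,5}->{1,3,4}; X {1,4,5}->{1,4}; Z {1,2,4,5}->{2,4,5}
Constraint 2 (W != X) on D(W)={1,3,4} D(X)={1,4}: no change
Constraint 3 (X != W) on D(X)={1,4} D(W)={1,3,4}: no change
So after constraint 3: D(X)={1,4}, size = 2

Answer: 2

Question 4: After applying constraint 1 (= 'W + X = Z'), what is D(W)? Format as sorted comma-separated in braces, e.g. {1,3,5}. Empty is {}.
Constraint 1 (W + X = Z) on D(W)={1,2,3,4,5} D(X)={1,4,5} D(Z)={1,2,4,5}: W {1,2,3,4,5}->{1,3,4}; X {1,4,5}->{1,4}; Z {1,2,4,5}->{2,4,5}
So after constraint 1: D(W) = {1,3,4}

Answer: {1,3,4}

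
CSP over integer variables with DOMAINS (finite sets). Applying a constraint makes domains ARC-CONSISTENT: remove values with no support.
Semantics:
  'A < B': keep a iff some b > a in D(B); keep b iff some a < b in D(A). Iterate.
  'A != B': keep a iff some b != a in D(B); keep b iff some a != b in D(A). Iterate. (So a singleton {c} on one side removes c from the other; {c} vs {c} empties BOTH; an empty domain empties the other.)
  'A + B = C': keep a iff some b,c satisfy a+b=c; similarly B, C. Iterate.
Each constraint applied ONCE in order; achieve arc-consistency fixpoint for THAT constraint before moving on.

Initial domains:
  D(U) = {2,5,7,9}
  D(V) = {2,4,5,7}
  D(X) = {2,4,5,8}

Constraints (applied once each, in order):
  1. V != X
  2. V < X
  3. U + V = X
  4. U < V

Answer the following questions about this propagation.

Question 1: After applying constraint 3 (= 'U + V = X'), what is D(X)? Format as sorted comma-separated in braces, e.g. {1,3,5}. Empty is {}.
Constraint 1 (V != X) on D(V)={2,4,5,7} D(X)={2,4,5,8}: no change
Constraint 2 (V < X) on D(V)={2,4,5,7} D(X)={2,4,5,8}: X {2,4,5,8}->{4,5,8}
Constraint 3 (U + V = X) on D(U)={2,5,7,9} D(V)={2,4,5,7} D(X)={4,5,8}: U {2,5,7,9}->{2}; V {2,4,5,7}->{2}; X {4,5,8}->{4}
So after constraint 3: D(X) = {4}

Answer: {4}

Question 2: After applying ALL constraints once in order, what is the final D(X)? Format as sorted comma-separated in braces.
Constraint 1 (V != X) on D(V)={2,4,5,7} D(X)={2,4,5,8}: no change
Constraint 2 (V < X) on D(V)={2,4,5,7} D(X)={2,4,5,8}: X {2,4,5,8}->{4,5,8}
Constraint 3 (U + V = X) on D(U)={2,5,7,9} D(V)={2,4,5,7} D(X)={4,5,8}: U {2,5,7,9}->{2}; V {2,4,5,7}->{2}; X {4,5,8}->{4}
Constraint 4 (U < V) on D(U)={2} D(V)={2}: U {2}->{}; V {2}->{}
So after all 4 constraints: D(X) = {4}

Answer: {4}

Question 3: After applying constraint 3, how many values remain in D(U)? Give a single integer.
Constraint 1 (V != X) on D(V)={2,4,5,7} D(X)={2,4,5,8}: no change
Constraint 2 (V < X) on D(V)={2,4,5,7} D(X)={2,4,5,8}: X {2,4,5,8}->{4,5,8}
Constraint 3 (U + V = X) on D(U)={2,5,7,9} D(V)={2,4,5,7} D(X)={4,5,8}: U {2,5,7,9}->{2}; V {2,4,5,7}->{2}; X {4,5,8}->{4}
So after constraint 3: D(U)={2}, size = 1

Answer: 1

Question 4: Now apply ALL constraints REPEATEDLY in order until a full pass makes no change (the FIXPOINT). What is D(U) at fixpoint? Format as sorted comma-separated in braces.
pass 0 (initial): D(U)={2,5,7,9}
pass 1: U {2,5,7,9}->{}; V {2,4,5,7}->{}; X {2,4,5,8}->{4}
pass 2: X {4}->{}
pass 3: no change
Fixpoint after 3 passes: D(U) = {}

Answer: {}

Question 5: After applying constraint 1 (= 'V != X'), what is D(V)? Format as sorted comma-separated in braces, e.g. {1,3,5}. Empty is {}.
Answer: {2,4,5,7}

Derivation:
Constraint 1 (V != X) on D(V)={2,4,5,7} D(X)={2,4,5,8}: no change
So after constraint 1: D(V) = {2,4,5,7}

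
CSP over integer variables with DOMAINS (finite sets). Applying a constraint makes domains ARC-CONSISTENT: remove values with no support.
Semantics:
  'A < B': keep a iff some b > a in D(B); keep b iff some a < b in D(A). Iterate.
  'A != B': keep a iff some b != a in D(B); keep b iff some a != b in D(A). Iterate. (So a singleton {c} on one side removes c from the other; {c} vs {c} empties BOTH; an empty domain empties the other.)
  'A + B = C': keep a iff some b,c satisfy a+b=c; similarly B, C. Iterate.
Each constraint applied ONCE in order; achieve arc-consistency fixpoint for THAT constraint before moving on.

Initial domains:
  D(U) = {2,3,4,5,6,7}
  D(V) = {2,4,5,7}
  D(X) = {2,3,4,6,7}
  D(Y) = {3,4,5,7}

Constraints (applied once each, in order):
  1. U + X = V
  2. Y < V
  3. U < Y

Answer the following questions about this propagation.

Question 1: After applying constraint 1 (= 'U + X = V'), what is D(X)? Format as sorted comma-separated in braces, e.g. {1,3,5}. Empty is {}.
Constraint 1 (U + X = V) on D(U)={2,3,4,5,6,7} D(X)={2,3,4,6,7} D(V)={2,4,5,7}: U {2,3,4,5,6,7}->{2,3,4,5}; X {2,3,4,6,7}->{2,3,4}; V {2,4,5,7}->{4,5,7}
So after constraint 1: D(X) = {2,3,4}

Answer: {2,3,4}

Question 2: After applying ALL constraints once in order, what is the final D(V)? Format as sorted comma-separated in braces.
Constraint 1 (U + X = V) on D(U)={2,3,4,5,6,7} D(X)={2,3,4,6,7} D(V)={2,4,5,7}: U {2,3,4,5,6,7}->{2,3,4,5}; X {2,3,4,6,7}->{2,3,4}; V {2,4,5,7}->{4,5,7}
Constraint 2 (Y < V) on D(Y)={3,4,5,7} D(V)={4,5,7}: Y {3,4,5,7}->{3,4,5}
Constraint 3 (U < Y) on D(U)={2,3,4,5} D(Y)={3,4,5}: U {2,3,4,5}->{2,3,4}
So after all 3 constraints: D(V) = {4,5,7}

Answer: {4,5,7}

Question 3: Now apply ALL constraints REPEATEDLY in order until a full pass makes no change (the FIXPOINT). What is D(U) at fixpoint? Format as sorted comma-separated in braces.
Answer: {2,3,4}

Derivation:
pass 0 (initial): D(U)={2,3,4,5,6,7}
pass 1: U {2,3,4,5,6,7}->{2,3,4}; V {2,4,5,7}->{4,5,7}; X {2,3,4,6,7}->{2,3,4}; Y {3,4,5,7}->{3,4,5}
pass 2: no change
Fixpoint after 2 passes: D(U) = {2,3,4}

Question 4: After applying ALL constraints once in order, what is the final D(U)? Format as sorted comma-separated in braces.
Constraint 1 (U + X = V) on D(U)={2,3,4,5,6,7} D(X)={2,3,4,6,7} D(V)={2,4,5,7}: U {2,3,4,5,6,7}->{2,3,4,5}; X {2,3,4,6,7}->{2,3,4}; V {2,4,5,7}->{4,5,7}
Constraint 2 (Y < V) on D(Y)={3,4,5,7} D(V)={4,5,7}: Y {3,4,5,7}->{3,4,5}
Constraint 3 (U < Y) on D(U)={2,3,4,5} D(Y)={3,4,5}: U {2,3,4,5}->{2,3,4}
So after all 3 constraints: D(U) = {2,3,4}

Answer: {2,3,4}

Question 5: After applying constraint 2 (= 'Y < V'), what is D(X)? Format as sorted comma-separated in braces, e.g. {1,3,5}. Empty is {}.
Constraint 1 (U + X = V) on D(U)={2,3,4,5,6,7} D(X)={2,3,4,6,7} D(V)={2,4,5,7}: U {2,3,4,5,6,7}->{2,3,4,5}; X {2,3,4,6,7}->{2,3,4}; V {2,4,5,7}->{4,5,7}
Constraint 2 (Y < V) on D(Y)={3,4,5,7} D(V)={4,5,7}: Y {3,4,5,7}->{3,4,5}
So after constraint 2: D(X) = {2,3,4}

Answer: {2,3,4}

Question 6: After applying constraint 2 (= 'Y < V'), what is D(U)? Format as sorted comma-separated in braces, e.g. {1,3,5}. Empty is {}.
Answer: {2,3,4,5}

Derivation:
Constraint 1 (U + X = V) on D(U)={2,3,4,5,6,7} D(X)={2,3,4,6,7} D(V)={2,4,5,7}: U {2,3,4,5,6,7}->{2,3,4,5}; X {2,3,4,6,7}->{2,3,4}; V {2,4,5,7}->{4,5,7}
Constraint 2 (Y < V) on D(Y)={3,4,5,7} D(V)={4,5,7}: Y {3,4,5,7}->{3,4,5}
So after constraint 2: D(U) = {2,3,4,5}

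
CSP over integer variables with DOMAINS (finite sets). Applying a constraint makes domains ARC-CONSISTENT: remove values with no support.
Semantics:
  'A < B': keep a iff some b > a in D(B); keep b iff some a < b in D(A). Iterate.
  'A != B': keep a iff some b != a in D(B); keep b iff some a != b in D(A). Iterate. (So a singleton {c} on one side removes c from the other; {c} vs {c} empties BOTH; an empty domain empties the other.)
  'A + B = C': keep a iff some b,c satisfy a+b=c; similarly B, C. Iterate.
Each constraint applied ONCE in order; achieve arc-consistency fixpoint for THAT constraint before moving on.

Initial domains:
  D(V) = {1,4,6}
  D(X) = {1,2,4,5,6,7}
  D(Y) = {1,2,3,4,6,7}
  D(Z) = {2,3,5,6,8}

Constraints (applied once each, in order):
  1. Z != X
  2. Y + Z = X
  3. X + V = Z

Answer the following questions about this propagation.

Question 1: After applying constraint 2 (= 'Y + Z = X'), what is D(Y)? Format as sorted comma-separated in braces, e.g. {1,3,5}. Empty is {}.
Answer: {1,2,3,4}

Derivation:
Constraint 1 (Z != X) on D(Z)={2,3,5,6,8} D(X)={1,2,4,5,6,7}: no change
Constraint 2 (Y + Z = X) on D(Y)={1,2,3,4,6,7} D(Z)={2,3,5,6,8} D(X)={1,2,4,5,6,7}: Y {1,2,3,4,6,7}->{1,2,3,4}; Z {2,3,5,6,8}->{2,3,5,6}; X {1,2,4,5,6,7}->{4,5,6,7}
So after constraint 2: D(Y) = {1,2,3,4}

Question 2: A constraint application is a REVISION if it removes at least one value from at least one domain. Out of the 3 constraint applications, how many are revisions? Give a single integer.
Constraint 1 (Z != X) on D(Z)={2,3,5,6,8} D(X)={1,2,4,5,6,7}: no change => not a revision
Constraint 2 (Y + Z = X) on D(Y)={1,2,3,4,6,7} D(Z)={2,3,5,6,8} D(X)={1,2,4,5,6,7}: Y {1,2,3,4,6,7}->{1,2,3,4}; Z {2,3,5,6,8}->{2,3,5,6}; X {1,2,4,5,6,7}->{4,5,6,7} => REVISION
Constraint 3 (X + V = Z) on D(X)={4,5,6,7} D(V)={1,4,6} D(Z)={2,3,5,6}: X {4,5,6,7}->{4,5}; V {1,4,6}->{1}; Z {2,3,5,6}->{5,6} => REVISION
Total revisions = 2

Answer: 2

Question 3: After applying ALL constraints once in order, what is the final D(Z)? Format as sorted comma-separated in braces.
Constraint 1 (Z != X) on D(Z)={2,3,5,6,8} D(X)={1,2,4,5,6,7}: no change
Constraint 2 (Y + Z = X) on D(Y)={1,2,3,4,6,7} D(Z)={2,3,5,6,8} D(X)={1,2,4,5,6,7}: Y {1,2,3,4,6,7}->{1,2,3,4}; Z {2,3,5,6,8}->{2,3,5,6}; X {1,2,4,5,6,7}->{4,5,6,7}
Constraint 3 (X + V = Z) on D(X)={4,5,6,7} D(V)={1,4,6} D(Z)={2,3,5,6}: X {4,5,6,7}->{4,5}; V {1,4,6}->{1}; Z {2,3,5,6}->{5,6}
So after all 3 constraints: D(Z) = {5,6}

Answer: {5,6}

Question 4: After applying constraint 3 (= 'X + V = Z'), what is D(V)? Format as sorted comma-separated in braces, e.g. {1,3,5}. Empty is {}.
Constraint 1 (Z != X) on D(Z)={2,3,5,6,8} D(X)={1,2,4,5,6,7}: no change
Constraint 2 (Y + Z = X) on D(Y)={1,2,3,4,6,7} D(Z)={2,3,5,6,8} D(X)={1,2,4,5,6,7}: Y {1,2,3,4,6,7}->{1,2,3,4}; Z {2,3,5,6,8}->{2,3,5,6}; X {1,2,4,5,6,7}->{4,5,6,7}
Constraint 3 (X + V = Z) on D(X)={4,5,6,7} D(V)={1,4,6} D(Z)={2,3,5,6}: X {4,5,6,7}->{4,5}; V {1,4,6}->{1}; Z {2,3,5,6}->{5,6}
So after constraint 3: D(V) = {1}

Answer: {1}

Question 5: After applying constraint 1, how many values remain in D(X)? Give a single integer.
Answer: 6

Derivation:
Constraint 1 (Z != X) on D(Z)={2,3,5,6,8} D(X)={1,2,4,5,6,7}: no change
So after constraint 1: D(X)={1,2,4,5,6,7}, size = 6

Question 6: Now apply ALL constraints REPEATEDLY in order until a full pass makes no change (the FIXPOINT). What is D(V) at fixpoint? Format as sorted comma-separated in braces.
Answer: {}

Derivation:
pass 0 (initial): D(V)={1,4,6}
pass 1: V {1,4,6}->{1}; X {1,2,4,5,6,7}->{4,5}; Y {1,2,3,4,6,7}->{1,2,3,4}; Z {2,3,5,6,8}->{5,6}
pass 2: V {1}->{}; X {4,5}->{}; Y {1,2,3,4}->{}; Z {5,6}->{}
pass 3: no change
Fixpoint after 3 passes: D(V) = {}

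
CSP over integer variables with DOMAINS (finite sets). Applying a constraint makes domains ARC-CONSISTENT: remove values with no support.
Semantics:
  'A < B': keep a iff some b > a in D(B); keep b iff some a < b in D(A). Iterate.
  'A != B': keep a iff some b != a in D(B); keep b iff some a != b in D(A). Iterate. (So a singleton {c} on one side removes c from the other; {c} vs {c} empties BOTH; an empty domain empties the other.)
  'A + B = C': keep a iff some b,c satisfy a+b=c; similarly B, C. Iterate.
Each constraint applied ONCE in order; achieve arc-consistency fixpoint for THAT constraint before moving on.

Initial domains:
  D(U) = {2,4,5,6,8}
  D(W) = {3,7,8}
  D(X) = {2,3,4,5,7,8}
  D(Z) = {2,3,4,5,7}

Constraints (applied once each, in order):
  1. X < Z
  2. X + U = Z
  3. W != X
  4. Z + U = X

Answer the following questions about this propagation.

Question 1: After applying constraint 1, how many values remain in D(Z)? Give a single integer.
Answer: 4

Derivation:
Constraint 1 (X < Z) on D(X)={2,3,4,5,7,8} D(Z)={2,3,4,5,7}: X {2,3,4,5,7,8}->{2,3,4,5}; Z {2,3,4,5,7}->{3,4,5,7}
So after constraint 1: D(Z)={3,4,5,7}, size = 4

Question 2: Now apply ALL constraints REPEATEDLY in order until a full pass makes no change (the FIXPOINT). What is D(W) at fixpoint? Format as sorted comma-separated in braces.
pass 0 (initial): D(W)={3,7,8}
pass 1: U {2,4,5,6,8}->{}; X {2,3,4,5,7,8}->{}; Z {2,3,4,5,7}->{}
pass 2: W {3,7,8}->{}
pass 3: no change
Fixpoint after 3 passes: D(W) = {}

Answer: {}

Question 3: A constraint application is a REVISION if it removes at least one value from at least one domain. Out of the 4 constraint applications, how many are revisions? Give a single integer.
Constraint 1 (X < Z) on D(X)={2,3,4,5,7,8} D(Z)={2,3,4,5,7}: X {2,3,4,5,7,8}->{2,3,4,5}; Z {2,3,4,5,7}->{3,4,5,7} => REVISION
Constraint 2 (X + U = Z) on D(X)={2,3,4,5} D(U)={2,4,5,6,8} D(Z)={3,4,5,7}: X {2,3,4,5}->{2,3,5}; U {2,4,5,6,8}->{2,4,5}; Z {3,4,5,7}->{4,5,7} => REVISION
Constraint 3 (W != X) on D(W)={3,7,8} D(X)={2,3,5}: no change => not a revision
Constraint 4 (Z + U = X) on D(Z)={4,5,7} D(U)={2,4,5} D(X)={2,3,5}: Z {4,5,7}->{}; U {2,4,5}->{}; X {2,3,5}->{} => REVISION
Total revisions = 3

Answer: 3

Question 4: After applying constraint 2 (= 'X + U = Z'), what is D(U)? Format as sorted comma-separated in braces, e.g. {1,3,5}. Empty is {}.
Constraint 1 (X < Z) on D(X)={2,3,4,5,7,8} D(Z)={2,3,4,5,7}: X {2,3,4,5,7,8}->{2,3,4,5}; Z {2,3,4,5,7}->{3,4,5,7}
Constraint 2 (X + U = Z) on D(X)={2,3,4,5} D(U)={2,4,5,6,8} D(Z)={3,4,5,7}: X {2,3,4,5}->{2,3,5}; U {2,4,5,6,8}->{2,4,5}; Z {3,4,5,7}->{4,5,7}
So after constraint 2: D(U) = {2,4,5}

Answer: {2,4,5}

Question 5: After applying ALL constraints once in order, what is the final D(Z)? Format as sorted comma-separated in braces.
Constraint 1 (X < Z) on D(X)={2,3,4,5,7,8} D(Z)={2,3,4,5,7}: X {2,3,4,5,7,8}->{2,3,4,5}; Z {2,3,4,5,7}->{3,4,5,7}
Constraint 2 (X + U = Z) on D(X)={2,3,4,5} D(U)={2,4,5,6,8} D(Z)={3,4,5,7}: X {2,3,4,5}->{2,3,5}; U {2,4,5,6,8}->{2,4,5}; Z {3,4,5,7}->{4,5,7}
Constraint 3 (W != X) on D(W)={3,7,8} D(X)={2,3,5}: no change
Constraint 4 (Z + U = X) on D(Z)={4,5,7} D(U)={2,4,5} D(X)={2,3,5}: Z {4,5,7}->{}; U {2,4,5}->{}; X {2,3,5}->{}
So after all 4 constraints: D(Z) = {}

Answer: {}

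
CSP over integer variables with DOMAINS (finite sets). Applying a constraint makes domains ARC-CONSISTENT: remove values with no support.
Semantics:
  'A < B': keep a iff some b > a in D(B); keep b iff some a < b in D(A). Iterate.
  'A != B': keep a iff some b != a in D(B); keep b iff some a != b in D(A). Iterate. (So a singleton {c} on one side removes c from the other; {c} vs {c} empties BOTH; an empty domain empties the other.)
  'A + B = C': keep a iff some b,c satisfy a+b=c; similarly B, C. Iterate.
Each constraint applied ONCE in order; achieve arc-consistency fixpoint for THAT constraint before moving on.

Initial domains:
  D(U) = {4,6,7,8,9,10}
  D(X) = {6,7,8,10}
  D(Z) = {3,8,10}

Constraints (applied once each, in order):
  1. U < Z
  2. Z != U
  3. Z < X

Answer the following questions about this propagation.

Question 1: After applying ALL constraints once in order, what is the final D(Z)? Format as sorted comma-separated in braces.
Constraint 1 (U < Z) on D(U)={4,6,7,8,9,10} D(Z)={3,8,10}: U {4,6,7,8,9,10}->{4,6,7,8,9}; Z {3,8,10}->{8,10}
Constraint 2 (Z != U) on D(Z)={8,10} D(U)={4,6,7,8,9}: no change
Constraint 3 (Z < X) on D(Z)={8,10} D(X)={6,7,8,10}: Z {8,10}->{8}; X {6,7,8,10}->{10}
So after all 3 constraints: D(Z) = {8}

Answer: {8}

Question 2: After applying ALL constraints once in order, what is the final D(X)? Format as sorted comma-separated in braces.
Answer: {10}

Derivation:
Constraint 1 (U < Z) on D(U)={4,6,7,8,9,10} D(Z)={3,8,10}: U {4,6,7,8,9,10}->{4,6,7,8,9}; Z {3,8,10}->{8,10}
Constraint 2 (Z != U) on D(Z)={8,10} D(U)={4,6,7,8,9}: no change
Constraint 3 (Z < X) on D(Z)={8,10} D(X)={6,7,8,10}: Z {8,10}->{8}; X {6,7,8,10}->{10}
So after all 3 constraints: D(X) = {10}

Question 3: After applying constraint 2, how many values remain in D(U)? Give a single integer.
Constraint 1 (U < Z) on D(U)={4,6,7,8,9,10} D(Z)={3,8,10}: U {4,6,7,8,9,10}->{4,6,7,8,9}; Z {3,8,10}->{8,10}
Constraint 2 (Z != U) on D(Z)={8,10} D(U)={4,6,7,8,9}: no change
So after constraint 2: D(U)={4,6,7,8,9}, size = 5

Answer: 5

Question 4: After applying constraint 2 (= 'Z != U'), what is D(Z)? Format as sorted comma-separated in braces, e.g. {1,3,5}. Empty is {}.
Answer: {8,10}

Derivation:
Constraint 1 (U < Z) on D(U)={4,6,7,8,9,10} D(Z)={3,8,10}: U {4,6,7,8,9,10}->{4,6,7,8,9}; Z {3,8,10}->{8,10}
Constraint 2 (Z != U) on D(Z)={8,10} D(U)={4,6,7,8,9}: no change
So after constraint 2: D(Z) = {8,10}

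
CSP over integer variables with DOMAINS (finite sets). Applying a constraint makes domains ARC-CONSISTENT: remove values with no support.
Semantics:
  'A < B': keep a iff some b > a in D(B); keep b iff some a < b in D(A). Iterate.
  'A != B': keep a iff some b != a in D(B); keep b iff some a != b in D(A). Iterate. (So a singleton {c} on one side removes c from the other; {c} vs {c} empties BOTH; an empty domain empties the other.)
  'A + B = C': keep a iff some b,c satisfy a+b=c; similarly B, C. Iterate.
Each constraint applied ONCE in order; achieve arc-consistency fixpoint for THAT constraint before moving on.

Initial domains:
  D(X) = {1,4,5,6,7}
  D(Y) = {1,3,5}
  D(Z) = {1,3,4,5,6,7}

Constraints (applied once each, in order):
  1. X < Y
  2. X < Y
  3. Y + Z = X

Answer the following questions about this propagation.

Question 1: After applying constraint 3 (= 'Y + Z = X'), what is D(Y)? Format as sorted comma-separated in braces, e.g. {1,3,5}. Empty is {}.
Answer: {3}

Derivation:
Constraint 1 (X < Y) on D(X)={1,4,5,6,7} D(Y)={1,3,5}: X {1,4,5,6,7}->{1,4}; Y {1,3,5}->{3,5}
Constraint 2 (X < Y) on D(X)={1,4} D(Y)={3,5}: no change
Constraint 3 (Y + Z = X) on D(Y)={3,5} D(Z)={1,3,4,5,6,7} D(X)={1,4}: Y {3,5}->{3}; Z {1,3,4,5,6,7}->{1}; X {1,4}->{4}
So after constraint 3: D(Y) = {3}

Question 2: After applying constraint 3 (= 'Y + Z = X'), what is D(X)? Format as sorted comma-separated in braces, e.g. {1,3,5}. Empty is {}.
Answer: {4}

Derivation:
Constraint 1 (X < Y) on D(X)={1,4,5,6,7} D(Y)={1,3,5}: X {1,4,5,6,7}->{1,4}; Y {1,3,5}->{3,5}
Constraint 2 (X < Y) on D(X)={1,4} D(Y)={3,5}: no change
Constraint 3 (Y + Z = X) on D(Y)={3,5} D(Z)={1,3,4,5,6,7} D(X)={1,4}: Y {3,5}->{3}; Z {1,3,4,5,6,7}->{1}; X {1,4}->{4}
So after constraint 3: D(X) = {4}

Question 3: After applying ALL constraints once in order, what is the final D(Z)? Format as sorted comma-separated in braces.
Constraint 1 (X < Y) on D(X)={1,4,5,6,7} D(Y)={1,3,5}: X {1,4,5,6,7}->{1,4}; Y {1,3,5}->{3,5}
Constraint 2 (X < Y) on D(X)={1,4} D(Y)={3,5}: no change
Constraint 3 (Y + Z = X) on D(Y)={3,5} D(Z)={1,3,4,5,6,7} D(X)={1,4}: Y {3,5}->{3}; Z {1,3,4,5,6,7}->{1}; X {1,4}->{4}
So after all 3 constraints: D(Z) = {1}

Answer: {1}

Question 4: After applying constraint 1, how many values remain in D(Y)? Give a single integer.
Constraint 1 (X < Y) on D(X)={1,4,5,6,7} D(Y)={1,3,5}: X {1,4,5,6,7}->{1,4}; Y {1,3,5}->{3,5}
So after constraint 1: D(Y)={3,5}, size = 2

Answer: 2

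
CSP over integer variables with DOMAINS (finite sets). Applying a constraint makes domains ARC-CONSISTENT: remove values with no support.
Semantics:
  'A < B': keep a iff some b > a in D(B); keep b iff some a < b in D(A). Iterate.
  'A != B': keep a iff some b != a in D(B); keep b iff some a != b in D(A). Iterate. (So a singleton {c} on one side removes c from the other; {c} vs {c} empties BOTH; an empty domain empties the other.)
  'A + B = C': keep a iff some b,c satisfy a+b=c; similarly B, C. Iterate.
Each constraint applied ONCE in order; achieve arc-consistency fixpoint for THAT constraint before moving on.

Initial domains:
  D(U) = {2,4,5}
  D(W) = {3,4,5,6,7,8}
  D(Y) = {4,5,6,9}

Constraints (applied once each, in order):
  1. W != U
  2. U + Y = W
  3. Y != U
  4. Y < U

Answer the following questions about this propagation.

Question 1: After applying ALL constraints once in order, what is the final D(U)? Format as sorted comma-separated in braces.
Answer: {}

Derivation:
Constraint 1 (W != U) on D(W)={3,4,5,6,7,8} D(U)={2,4,5}: no change
Constraint 2 (U + Y = W) on D(U)={2,4,5} D(Y)={4,5,6,9} D(W)={3,4,5,6,7,8}: U {2,4,5}->{2,4}; Y {4,5,6,9}->{4,5,6}; W {3,4,5,6,7,8}->{6,7,8}
Constraint 3 (Y != U) on D(Y)={4,5,6} D(U)={2,4}: no change
Constraint 4 (Y < U) on D(Y)={4,5,6} D(U)={2,4}: Y {4,5,6}->{}; U {2,4}->{}
So after all 4 constraints: D(U) = {}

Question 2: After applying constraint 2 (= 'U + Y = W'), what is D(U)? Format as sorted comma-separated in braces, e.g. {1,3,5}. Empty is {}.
Constraint 1 (W != U) on D(W)={3,4,5,6,7,8} D(U)={2,4,5}: no change
Constraint 2 (U + Y = W) on D(U)={2,4,5} D(Y)={4,5,6,9} D(W)={3,4,5,6,7,8}: U {2,4,5}->{2,4}; Y {4,5,6,9}->{4,5,6}; W {3,4,5,6,7,8}->{6,7,8}
So after constraint 2: D(U) = {2,4}

Answer: {2,4}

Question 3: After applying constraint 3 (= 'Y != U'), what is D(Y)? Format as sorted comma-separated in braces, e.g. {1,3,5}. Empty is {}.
Constraint 1 (W != U) on D(W)={3,4,5,6,7,8} D(U)={2,4,5}: no change
Constraint 2 (U + Y = W) on D(U)={2,4,5} D(Y)={4,5,6,9} D(W)={3,4,5,6,7,8}: U {2,4,5}->{2,4}; Y {4,5,6,9}->{4,5,6}; W {3,4,5,6,7,8}->{6,7,8}
Constraint 3 (Y != U) on D(Y)={4,5,6} D(U)={2,4}: no change
So after constraint 3: D(Y) = {4,5,6}

Answer: {4,5,6}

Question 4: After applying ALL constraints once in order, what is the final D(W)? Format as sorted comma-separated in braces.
Answer: {6,7,8}

Derivation:
Constraint 1 (W != U) on D(W)={3,4,5,6,7,8} D(U)={2,4,5}: no change
Constraint 2 (U + Y = W) on D(U)={2,4,5} D(Y)={4,5,6,9} D(W)={3,4,5,6,7,8}: U {2,4,5}->{2,4}; Y {4,5,6,9}->{4,5,6}; W {3,4,5,6,7,8}->{6,7,8}
Constraint 3 (Y != U) on D(Y)={4,5,6} D(U)={2,4}: no change
Constraint 4 (Y < U) on D(Y)={4,5,6} D(U)={2,4}: Y {4,5,6}->{}; U {2,4}->{}
So after all 4 constraints: D(W) = {6,7,8}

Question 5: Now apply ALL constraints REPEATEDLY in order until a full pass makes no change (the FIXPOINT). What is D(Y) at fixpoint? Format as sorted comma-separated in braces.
Answer: {}

Derivation:
pass 0 (initial): D(Y)={4,5,6,9}
pass 1: U {2,4,5}->{}; W {3,4,5,6,7,8}->{6,7,8}; Y {4,5,6,9}->{}
pass 2: W {6,7,8}->{}
pass 3: no change
Fixpoint after 3 passes: D(Y) = {}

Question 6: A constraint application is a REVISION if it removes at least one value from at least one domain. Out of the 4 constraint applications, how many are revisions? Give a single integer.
Answer: 2

Derivation:
Constraint 1 (W != U) on D(W)={3,4,5,6,7,8} D(U)={2,4,5}: no change => not a revision
Constraint 2 (U + Y = W) on D(U)={2,4,5} D(Y)={4,5,6,9} D(W)={3,4,5,6,7,8}: U {2,4,5}->{2,4}; Y {4,5,6,9}->{4,5,6}; W {3,4,5,6,7,8}->{6,7,8} => REVISION
Constraint 3 (Y != U) on D(Y)={4,5,6} D(U)={2,4}: no change => not a revision
Constraint 4 (Y < U) on D(Y)={4,5,6} D(U)={2,4}: Y {4,5,6}->{}; U {2,4}->{} => REVISION
Total revisions = 2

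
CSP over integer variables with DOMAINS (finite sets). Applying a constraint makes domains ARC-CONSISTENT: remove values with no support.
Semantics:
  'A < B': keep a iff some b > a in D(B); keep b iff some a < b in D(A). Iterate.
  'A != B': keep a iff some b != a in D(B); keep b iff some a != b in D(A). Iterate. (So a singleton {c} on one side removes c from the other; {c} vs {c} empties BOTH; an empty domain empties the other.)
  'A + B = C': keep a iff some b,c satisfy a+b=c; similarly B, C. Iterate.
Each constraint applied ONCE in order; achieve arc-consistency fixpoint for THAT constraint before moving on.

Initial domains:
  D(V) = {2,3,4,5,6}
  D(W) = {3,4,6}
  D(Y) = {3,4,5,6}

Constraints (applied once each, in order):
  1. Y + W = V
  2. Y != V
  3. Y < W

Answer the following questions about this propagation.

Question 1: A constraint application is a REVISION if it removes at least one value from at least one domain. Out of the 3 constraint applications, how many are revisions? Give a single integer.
Answer: 2

Derivation:
Constraint 1 (Y + W = V) on D(Y)={3,4,5,6} D(W)={3,4,6} D(V)={2,3,4,5,6}: Y {3,4,5,6}->{3}; W {3,4,6}->{3}; V {2,3,4,5,6}->{6} => REVISION
Constraint 2 (Y != V) on D(Y)={3} D(V)={6}: no change => not a revision
Constraint 3 (Y < W) on D(Y)={3} D(W)={3}: Y {3}->{}; W {3}->{} => REVISION
Total revisions = 2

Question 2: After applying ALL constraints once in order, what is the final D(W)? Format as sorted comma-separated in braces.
Answer: {}

Derivation:
Constraint 1 (Y + W = V) on D(Y)={3,4,5,6} D(W)={3,4,6} D(V)={2,3,4,5,6}: Y {3,4,5,6}->{3}; W {3,4,6}->{3}; V {2,3,4,5,6}->{6}
Constraint 2 (Y != V) on D(Y)={3} D(V)={6}: no change
Constraint 3 (Y < W) on D(Y)={3} D(W)={3}: Y {3}->{}; W {3}->{}
So after all 3 constraints: D(W) = {}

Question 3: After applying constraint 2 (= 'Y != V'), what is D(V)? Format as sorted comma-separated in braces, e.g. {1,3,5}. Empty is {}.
Answer: {6}

Derivation:
Constraint 1 (Y + W = V) on D(Y)={3,4,5,6} D(W)={3,4,6} D(V)={2,3,4,5,6}: Y {3,4,5,6}->{3}; W {3,4,6}->{3}; V {2,3,4,5,6}->{6}
Constraint 2 (Y != V) on D(Y)={3} D(V)={6}: no change
So after constraint 2: D(V) = {6}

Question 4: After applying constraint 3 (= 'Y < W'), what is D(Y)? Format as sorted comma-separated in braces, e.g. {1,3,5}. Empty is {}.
Constraint 1 (Y + W = V) on D(Y)={3,4,5,6} D(W)={3,4,6} D(V)={2,3,4,5,6}: Y {3,4,5,6}->{3}; W {3,4,6}->{3}; V {2,3,4,5,6}->{6}
Constraint 2 (Y != V) on D(Y)={3} D(V)={6}: no change
Constraint 3 (Y < W) on D(Y)={3} D(W)={3}: Y {3}->{}; W {3}->{}
So after constraint 3: D(Y) = {}

Answer: {}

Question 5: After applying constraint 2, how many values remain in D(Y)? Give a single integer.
Constraint 1 (Y + W = V) on D(Y)={3,4,5,6} D(W)={3,4,6} D(V)={2,3,4,5,6}: Y {3,4,5,6}->{3}; W {3,4,6}->{3}; V {2,3,4,5,6}->{6}
Constraint 2 (Y != V) on D(Y)={3} D(V)={6}: no change
So after constraint 2: D(Y)={3}, size = 1

Answer: 1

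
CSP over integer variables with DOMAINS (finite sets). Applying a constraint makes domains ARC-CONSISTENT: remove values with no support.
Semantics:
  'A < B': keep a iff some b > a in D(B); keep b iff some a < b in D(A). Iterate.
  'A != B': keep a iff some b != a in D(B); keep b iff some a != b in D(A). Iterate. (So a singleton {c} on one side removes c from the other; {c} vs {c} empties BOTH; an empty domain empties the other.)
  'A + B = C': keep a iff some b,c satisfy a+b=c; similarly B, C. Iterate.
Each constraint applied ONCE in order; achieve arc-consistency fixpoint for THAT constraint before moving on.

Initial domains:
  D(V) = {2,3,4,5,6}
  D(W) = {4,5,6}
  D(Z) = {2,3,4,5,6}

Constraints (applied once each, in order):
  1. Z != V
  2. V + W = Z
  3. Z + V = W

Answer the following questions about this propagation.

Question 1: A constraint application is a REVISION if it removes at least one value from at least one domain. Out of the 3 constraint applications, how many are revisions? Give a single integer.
Answer: 2

Derivation:
Constraint 1 (Z != V) on D(Z)={2,3,4,5,6} D(V)={2,3,4,5,6}: no change => not a revision
Constraint 2 (V + W = Z) on D(V)={2,3,4,5,6} D(W)={4,5,6} D(Z)={2,3,4,5,6}: V {2,3,4,5,6}->{2}; W {4,5,6}->{4}; Z {2,3,4,5,6}->{6} => REVISION
Constraint 3 (Z + V = W) on D(Z)={6} D(V)={2} D(W)={4}: Z {6}->{}; V {2}->{}; W {4}->{} => REVISION
Total revisions = 2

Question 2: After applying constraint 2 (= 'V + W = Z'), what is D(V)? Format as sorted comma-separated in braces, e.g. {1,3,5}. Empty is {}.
Constraint 1 (Z != V) on D(Z)={2,3,4,5,6} D(V)={2,3,4,5,6}: no change
Constraint 2 (V + W = Z) on D(V)={2,3,4,5,6} D(W)={4,5,6} D(Z)={2,3,4,5,6}: V {2,3,4,5,6}->{2}; W {4,5,6}->{4}; Z {2,3,4,5,6}->{6}
So after constraint 2: D(V) = {2}

Answer: {2}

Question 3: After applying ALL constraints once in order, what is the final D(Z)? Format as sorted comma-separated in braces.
Answer: {}

Derivation:
Constraint 1 (Z != V) on D(Z)={2,3,4,5,6} D(V)={2,3,4,5,6}: no change
Constraint 2 (V + W = Z) on D(V)={2,3,4,5,6} D(W)={4,5,6} D(Z)={2,3,4,5,6}: V {2,3,4,5,6}->{2}; W {4,5,6}->{4}; Z {2,3,4,5,6}->{6}
Constraint 3 (Z + V = W) on D(Z)={6} D(V)={2} D(W)={4}: Z {6}->{}; V {2}->{}; W {4}->{}
So after all 3 constraints: D(Z) = {}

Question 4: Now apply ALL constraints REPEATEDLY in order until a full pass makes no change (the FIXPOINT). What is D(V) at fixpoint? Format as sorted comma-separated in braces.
Answer: {}

Derivation:
pass 0 (initial): D(V)={2,3,4,5,6}
pass 1: V {2,3,4,5,6}->{}; W {4,5,6}->{}; Z {2,3,4,5,6}->{}
pass 2: no change
Fixpoint after 2 passes: D(V) = {}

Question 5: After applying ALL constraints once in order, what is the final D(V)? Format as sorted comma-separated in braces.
Answer: {}

Derivation:
Constraint 1 (Z != V) on D(Z)={2,3,4,5,6} D(V)={2,3,4,5,6}: no change
Constraint 2 (V + W = Z) on D(V)={2,3,4,5,6} D(W)={4,5,6} D(Z)={2,3,4,5,6}: V {2,3,4,5,6}->{2}; W {4,5,6}->{4}; Z {2,3,4,5,6}->{6}
Constraint 3 (Z + V = W) on D(Z)={6} D(V)={2} D(W)={4}: Z {6}->{}; V {2}->{}; W {4}->{}
So after all 3 constraints: D(V) = {}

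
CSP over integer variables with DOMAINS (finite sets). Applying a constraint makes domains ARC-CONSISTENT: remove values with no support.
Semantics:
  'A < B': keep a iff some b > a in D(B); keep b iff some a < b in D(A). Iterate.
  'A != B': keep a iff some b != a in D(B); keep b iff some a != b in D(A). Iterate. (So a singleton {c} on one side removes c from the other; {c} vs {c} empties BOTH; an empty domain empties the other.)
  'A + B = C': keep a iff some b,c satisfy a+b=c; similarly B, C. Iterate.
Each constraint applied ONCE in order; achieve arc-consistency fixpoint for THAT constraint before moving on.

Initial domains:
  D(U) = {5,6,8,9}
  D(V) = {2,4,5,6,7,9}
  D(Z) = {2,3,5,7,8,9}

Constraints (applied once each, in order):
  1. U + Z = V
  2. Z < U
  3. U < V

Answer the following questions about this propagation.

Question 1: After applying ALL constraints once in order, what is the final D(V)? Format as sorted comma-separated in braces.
Answer: {7,9}

Derivation:
Constraint 1 (U + Z = V) on D(U)={5,6,8,9} D(Z)={2,3,5,7,8,9} D(V)={2,4,5,6,7,9}: U {5,6,8,9}->{5,6}; Z {2,3,5,7,8,9}->{2,3}; V {2,4,5,6,7,9}->{7,9}
Constraint 2 (Z < U) on D(Z)={2,3} D(U)={5,6}: no change
Constraint 3 (U < V) on D(U)={5,6} D(V)={7,9}: no change
So after all 3 constraints: D(V) = {7,9}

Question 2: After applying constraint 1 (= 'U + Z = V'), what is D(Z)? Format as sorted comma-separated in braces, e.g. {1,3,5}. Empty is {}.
Constraint 1 (U + Z = V) on D(U)={5,6,8,9} D(Z)={2,3,5,7,8,9} D(V)={2,4,5,6,7,9}: U {5,6,8,9}->{5,6}; Z {2,3,5,7,8,9}->{2,3}; V {2,4,5,6,7,9}->{7,9}
So after constraint 1: D(Z) = {2,3}

Answer: {2,3}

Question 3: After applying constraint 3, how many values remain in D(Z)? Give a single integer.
Constraint 1 (U + Z = V) on D(U)={5,6,8,9} D(Z)={2,3,5,7,8,9} D(V)={2,4,5,6,7,9}: U {5,6,8,9}->{5,6}; Z {2,3,5,7,8,9}->{2,3}; V {2,4,5,6,7,9}->{7,9}
Constraint 2 (Z < U) on D(Z)={2,3} D(U)={5,6}: no change
Constraint 3 (U < V) on D(U)={5,6} D(V)={7,9}: no change
So after constraint 3: D(Z)={2,3}, size = 2

Answer: 2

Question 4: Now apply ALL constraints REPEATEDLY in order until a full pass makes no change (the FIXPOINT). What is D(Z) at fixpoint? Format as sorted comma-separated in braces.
Answer: {2,3}

Derivation:
pass 0 (initial): D(Z)={2,3,5,7,8,9}
pass 1: U {5,6,8,9}->{5,6}; V {2,4,5,6,7,9}->{7,9}; Z {2,3,5,7,8,9}->{2,3}
pass 2: no change
Fixpoint after 2 passes: D(Z) = {2,3}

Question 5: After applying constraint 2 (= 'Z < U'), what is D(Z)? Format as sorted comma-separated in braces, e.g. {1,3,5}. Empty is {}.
Answer: {2,3}

Derivation:
Constraint 1 (U + Z = V) on D(U)={5,6,8,9} D(Z)={2,3,5,7,8,9} D(V)={2,4,5,6,7,9}: U {5,6,8,9}->{5,6}; Z {2,3,5,7,8,9}->{2,3}; V {2,4,5,6,7,9}->{7,9}
Constraint 2 (Z < U) on D(Z)={2,3} D(U)={5,6}: no change
So after constraint 2: D(Z) = {2,3}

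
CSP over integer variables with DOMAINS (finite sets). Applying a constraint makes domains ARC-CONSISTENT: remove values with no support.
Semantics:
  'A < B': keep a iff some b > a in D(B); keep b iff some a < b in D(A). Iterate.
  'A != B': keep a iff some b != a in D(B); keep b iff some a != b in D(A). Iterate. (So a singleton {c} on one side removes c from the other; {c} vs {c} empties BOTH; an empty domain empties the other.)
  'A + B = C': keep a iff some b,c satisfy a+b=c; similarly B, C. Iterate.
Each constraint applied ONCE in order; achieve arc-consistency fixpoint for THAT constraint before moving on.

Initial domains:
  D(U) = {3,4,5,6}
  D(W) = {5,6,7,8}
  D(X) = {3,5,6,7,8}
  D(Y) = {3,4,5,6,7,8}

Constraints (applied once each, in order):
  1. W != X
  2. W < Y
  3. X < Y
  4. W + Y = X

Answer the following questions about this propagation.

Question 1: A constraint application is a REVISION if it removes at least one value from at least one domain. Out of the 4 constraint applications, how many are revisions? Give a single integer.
Constraint 1 (W != X) on D(W)={5,6,7,8} D(X)={3,5,6,7,8}: no change => not a revision
Constraint 2 (W < Y) on D(W)={5,6,7,8} D(Y)={3,4,5,6,7,8}: W {5,6,7,8}->{5,6,7}; Y {3,4,5,6,7,8}->{6,7,8} => REVISION
Constraint 3 (X < Y) on D(X)={3,5,6,7,8} D(Y)={6,7,8}: X {3,5,6,7,8}->{3,5,6,7} => REVISION
Constraint 4 (W + Y = X) on D(W)={5,6,7} D(Y)={6,7,8} D(X)={3,5,6,7}: W {5,6,7}->{}; Y {6,7,8}->{}; X {3,5,6,7}->{} => REVISION
Total revisions = 3

Answer: 3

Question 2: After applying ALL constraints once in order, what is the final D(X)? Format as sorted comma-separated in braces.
Answer: {}

Derivation:
Constraint 1 (W != X) on D(W)={5,6,7,8} D(X)={3,5,6,7,8}: no change
Constraint 2 (W < Y) on D(W)={5,6,7,8} D(Y)={3,4,5,6,7,8}: W {5,6,7,8}->{5,6,7}; Y {3,4,5,6,7,8}->{6,7,8}
Constraint 3 (X < Y) on D(X)={3,5,6,7,8} D(Y)={6,7,8}: X {3,5,6,7,8}->{3,5,6,7}
Constraint 4 (W + Y = X) on D(W)={5,6,7} D(Y)={6,7,8} D(X)={3,5,6,7}: W {5,6,7}->{}; Y {6,7,8}->{}; X {3,5,6,7}->{}
So after all 4 constraints: D(X) = {}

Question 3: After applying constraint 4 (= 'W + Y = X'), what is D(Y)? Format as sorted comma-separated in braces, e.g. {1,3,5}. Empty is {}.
Answer: {}

Derivation:
Constraint 1 (W != X) on D(W)={5,6,7,8} D(X)={3,5,6,7,8}: no change
Constraint 2 (W < Y) on D(W)={5,6,7,8} D(Y)={3,4,5,6,7,8}: W {5,6,7,8}->{5,6,7}; Y {3,4,5,6,7,8}->{6,7,8}
Constraint 3 (X < Y) on D(X)={3,5,6,7,8} D(Y)={6,7,8}: X {3,5,6,7,8}->{3,5,6,7}
Constraint 4 (W + Y = X) on D(W)={5,6,7} D(Y)={6,7,8} D(X)={3,5,6,7}: W {5,6,7}->{}; Y {6,7,8}->{}; X {3,5,6,7}->{}
So after constraint 4: D(Y) = {}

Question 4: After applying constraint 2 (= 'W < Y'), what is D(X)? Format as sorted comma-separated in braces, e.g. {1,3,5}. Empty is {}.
Answer: {3,5,6,7,8}

Derivation:
Constraint 1 (W != X) on D(W)={5,6,7,8} D(X)={3,5,6,7,8}: no change
Constraint 2 (W < Y) on D(W)={5,6,7,8} D(Y)={3,4,5,6,7,8}: W {5,6,7,8}->{5,6,7}; Y {3,4,5,6,7,8}->{6,7,8}
So after constraint 2: D(X) = {3,5,6,7,8}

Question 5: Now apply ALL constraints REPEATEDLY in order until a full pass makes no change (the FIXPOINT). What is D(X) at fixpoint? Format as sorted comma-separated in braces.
pass 0 (initial): D(X)={3,5,6,7,8}
pass 1: W {5,6,7,8}->{}; X {3,5,6,7,8}->{}; Y {3,4,5,6,7,8}->{}
pass 2: no change
Fixpoint after 2 passes: D(X) = {}

Answer: {}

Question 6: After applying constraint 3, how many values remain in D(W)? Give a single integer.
Constraint 1 (W != X) on D(W)={5,6,7,8} D(X)={3,5,6,7,8}: no change
Constraint 2 (W < Y) on D(W)={5,6,7,8} D(Y)={3,4,5,6,7,8}: W {5,6,7,8}->{5,6,7}; Y {3,4,5,6,7,8}->{6,7,8}
Constraint 3 (X < Y) on D(X)={3,5,6,7,8} D(Y)={6,7,8}: X {3,5,6,7,8}->{3,5,6,7}
So after constraint 3: D(W)={5,6,7}, size = 3

Answer: 3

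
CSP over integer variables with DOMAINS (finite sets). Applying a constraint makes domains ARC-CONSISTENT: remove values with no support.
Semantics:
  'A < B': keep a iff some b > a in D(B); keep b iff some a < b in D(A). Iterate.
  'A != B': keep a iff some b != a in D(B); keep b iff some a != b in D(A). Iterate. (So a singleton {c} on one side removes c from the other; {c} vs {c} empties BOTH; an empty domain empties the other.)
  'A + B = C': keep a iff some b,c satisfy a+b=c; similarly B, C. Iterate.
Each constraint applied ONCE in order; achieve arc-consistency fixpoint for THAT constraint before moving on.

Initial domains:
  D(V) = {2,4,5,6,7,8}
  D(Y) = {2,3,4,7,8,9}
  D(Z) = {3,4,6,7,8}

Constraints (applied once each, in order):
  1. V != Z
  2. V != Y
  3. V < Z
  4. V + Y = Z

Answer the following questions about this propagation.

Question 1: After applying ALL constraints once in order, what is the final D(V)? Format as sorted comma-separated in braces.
Answer: {2,4,5,6}

Derivation:
Constraint 1 (V != Z) on D(V)={2,4,5,6,7,8} D(Z)={3,4,6,7,8}: no change
Constraint 2 (V != Y) on D(V)={2,4,5,6,7,8} D(Y)={2,3,4,7,8,9}: no change
Constraint 3 (V < Z) on D(V)={2,4,5,6,7,8} D(Z)={3,4,6,7,8}: V {2,4,5,6,7,8}->{2,4,5,6,7}
Constraint 4 (V + Y = Z) on D(V)={2,4,5,6,7} D(Y)={2,3,4,7,8,9} D(Z)={3,4,6,7,8}: V {2,4,5,6,7}->{2,4,5,6}; Y {2,3,4,7,8,9}->{2,3,4}; Z {3,4,6,7,8}->{4,6,7,8}
So after all 4 constraints: D(V) = {2,4,5,6}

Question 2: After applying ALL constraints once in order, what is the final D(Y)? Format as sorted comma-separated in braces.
Answer: {2,3,4}

Derivation:
Constraint 1 (V != Z) on D(V)={2,4,5,6,7,8} D(Z)={3,4,6,7,8}: no change
Constraint 2 (V != Y) on D(V)={2,4,5,6,7,8} D(Y)={2,3,4,7,8,9}: no change
Constraint 3 (V < Z) on D(V)={2,4,5,6,7,8} D(Z)={3,4,6,7,8}: V {2,4,5,6,7,8}->{2,4,5,6,7}
Constraint 4 (V + Y = Z) on D(V)={2,4,5,6,7} D(Y)={2,3,4,7,8,9} D(Z)={3,4,6,7,8}: V {2,4,5,6,7}->{2,4,5,6}; Y {2,3,4,7,8,9}->{2,3,4}; Z {3,4,6,7,8}->{4,6,7,8}
So after all 4 constraints: D(Y) = {2,3,4}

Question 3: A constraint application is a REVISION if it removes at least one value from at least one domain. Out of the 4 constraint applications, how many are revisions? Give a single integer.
Constraint 1 (V != Z) on D(V)={2,4,5,6,7,8} D(Z)={3,4,6,7,8}: no change => not a revision
Constraint 2 (V != Y) on D(V)={2,4,5,6,7,8} D(Y)={2,3,4,7,8,9}: no change => not a revision
Constraint 3 (V < Z) on D(V)={2,4,5,6,7,8} D(Z)={3,4,6,7,8}: V {2,4,5,6,7,8}->{2,4,5,6,7} => REVISION
Constraint 4 (V + Y = Z) on D(V)={2,4,5,6,7} D(Y)={2,3,4,7,8,9} D(Z)={3,4,6,7,8}: V {2,4,5,6,7}->{2,4,5,6}; Y {2,3,4,7,8,9}->{2,3,4}; Z {3,4,6,7,8}->{4,6,7,8} => REVISION
Total revisions = 2

Answer: 2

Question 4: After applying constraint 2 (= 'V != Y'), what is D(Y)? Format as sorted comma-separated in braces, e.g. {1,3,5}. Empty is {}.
Answer: {2,3,4,7,8,9}

Derivation:
Constraint 1 (V != Z) on D(V)={2,4,5,6,7,8} D(Z)={3,4,6,7,8}: no change
Constraint 2 (V != Y) on D(V)={2,4,5,6,7,8} D(Y)={2,3,4,7,8,9}: no change
So after constraint 2: D(Y) = {2,3,4,7,8,9}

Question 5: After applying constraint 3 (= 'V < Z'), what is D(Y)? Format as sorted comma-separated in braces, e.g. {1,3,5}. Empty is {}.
Constraint 1 (V != Z) on D(V)={2,4,5,6,7,8} D(Z)={3,4,6,7,8}: no change
Constraint 2 (V != Y) on D(V)={2,4,5,6,7,8} D(Y)={2,3,4,7,8,9}: no change
Constraint 3 (V < Z) on D(V)={2,4,5,6,7,8} D(Z)={3,4,6,7,8}: V {2,4,5,6,7,8}->{2,4,5,6,7}
So after constraint 3: D(Y) = {2,3,4,7,8,9}

Answer: {2,3,4,7,8,9}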